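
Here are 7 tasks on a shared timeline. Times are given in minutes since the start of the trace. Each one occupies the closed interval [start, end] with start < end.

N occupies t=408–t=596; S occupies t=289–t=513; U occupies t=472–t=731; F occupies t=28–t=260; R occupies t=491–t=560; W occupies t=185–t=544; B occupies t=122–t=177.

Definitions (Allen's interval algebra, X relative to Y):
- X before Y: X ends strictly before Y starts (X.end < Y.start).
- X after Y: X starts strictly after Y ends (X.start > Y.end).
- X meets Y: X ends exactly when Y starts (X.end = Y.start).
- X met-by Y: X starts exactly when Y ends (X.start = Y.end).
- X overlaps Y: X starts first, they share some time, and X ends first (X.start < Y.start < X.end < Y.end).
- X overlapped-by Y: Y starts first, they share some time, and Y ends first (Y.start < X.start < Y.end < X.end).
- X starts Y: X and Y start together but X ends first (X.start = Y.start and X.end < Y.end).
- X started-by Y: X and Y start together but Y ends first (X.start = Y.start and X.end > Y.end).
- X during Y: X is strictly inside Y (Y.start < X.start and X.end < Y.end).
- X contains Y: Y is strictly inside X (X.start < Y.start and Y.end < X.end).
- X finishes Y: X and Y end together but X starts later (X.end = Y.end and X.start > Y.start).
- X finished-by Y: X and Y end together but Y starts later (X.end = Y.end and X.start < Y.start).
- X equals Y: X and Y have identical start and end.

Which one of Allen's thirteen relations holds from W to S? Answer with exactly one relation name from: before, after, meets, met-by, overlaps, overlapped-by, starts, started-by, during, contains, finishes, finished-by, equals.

contains

W = [t=185, t=544]; S = [t=289, t=513].
Compare endpoints: W.start < S.start, W.start < S.end, W.end > S.start, W.end > S.end.
That pattern is 'contains'.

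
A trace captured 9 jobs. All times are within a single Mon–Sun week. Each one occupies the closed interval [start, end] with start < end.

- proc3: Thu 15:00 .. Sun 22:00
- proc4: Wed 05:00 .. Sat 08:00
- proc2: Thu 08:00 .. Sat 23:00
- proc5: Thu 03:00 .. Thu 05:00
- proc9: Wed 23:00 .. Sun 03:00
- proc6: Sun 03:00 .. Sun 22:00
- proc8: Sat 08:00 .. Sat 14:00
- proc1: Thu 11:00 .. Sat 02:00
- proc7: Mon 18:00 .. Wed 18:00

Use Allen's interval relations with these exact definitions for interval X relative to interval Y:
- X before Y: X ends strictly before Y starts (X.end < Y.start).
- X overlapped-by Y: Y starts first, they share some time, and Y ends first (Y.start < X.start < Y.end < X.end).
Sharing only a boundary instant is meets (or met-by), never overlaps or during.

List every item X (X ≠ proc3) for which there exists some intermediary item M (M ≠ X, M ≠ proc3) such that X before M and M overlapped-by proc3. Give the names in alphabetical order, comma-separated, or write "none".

Target proc3 = [Thu 15:00, Sun 22:00].
Intermediaries M with M overlapped-by proc3: none.
Union: none.

none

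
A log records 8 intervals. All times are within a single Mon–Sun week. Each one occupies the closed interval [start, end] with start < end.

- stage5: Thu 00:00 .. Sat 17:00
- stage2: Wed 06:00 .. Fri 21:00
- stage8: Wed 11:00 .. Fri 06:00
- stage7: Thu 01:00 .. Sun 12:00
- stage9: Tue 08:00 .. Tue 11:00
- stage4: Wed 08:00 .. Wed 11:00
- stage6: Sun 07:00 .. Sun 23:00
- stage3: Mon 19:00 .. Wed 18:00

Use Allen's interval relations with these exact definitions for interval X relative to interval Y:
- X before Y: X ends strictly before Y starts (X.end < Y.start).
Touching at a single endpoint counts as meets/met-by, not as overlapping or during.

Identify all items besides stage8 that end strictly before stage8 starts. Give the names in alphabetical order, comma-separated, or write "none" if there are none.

Target stage8 = [Wed 11:00, Fri 06:00].
stage2 [Wed 06:00, Fri 21:00] → contains → no.
stage3 [Mon 19:00, Wed 18:00] → overlaps → no.
stage4 [Wed 08:00, Wed 11:00] → meets → no.
stage5 [Thu 00:00, Sat 17:00] → overlapped-by → no.
stage6 [Sun 07:00, Sun 23:00] → after → no.
stage7 [Thu 01:00, Sun 12:00] → overlapped-by → no.
stage9 [Tue 08:00, Tue 11:00] → before → yes.
Result: stage9.

stage9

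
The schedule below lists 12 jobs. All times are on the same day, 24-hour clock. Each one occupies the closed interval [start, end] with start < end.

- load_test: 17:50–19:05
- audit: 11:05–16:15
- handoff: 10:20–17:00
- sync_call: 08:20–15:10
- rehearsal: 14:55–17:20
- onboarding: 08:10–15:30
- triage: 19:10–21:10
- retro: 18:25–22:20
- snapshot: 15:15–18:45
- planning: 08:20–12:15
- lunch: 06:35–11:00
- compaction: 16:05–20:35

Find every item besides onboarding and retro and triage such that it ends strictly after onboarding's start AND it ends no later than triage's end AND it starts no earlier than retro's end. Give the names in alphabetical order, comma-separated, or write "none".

Conditions: its end is strictly after onboarding's start (X.end > 08:10) AND its end is no later than triage's end (X.end <= 21:10) AND its start is no earlier than retro's end (X.start >= 22:20).
audit: end 16:15 > 08:10? ✓; end 16:15 <= 21:10? ✓; start 11:05 >= 22:20? ✗ → no.
compaction: end 20:35 > 08:10? ✓; end 20:35 <= 21:10? ✓; start 16:05 >= 22:20? ✗ → no.
handoff: end 17:00 > 08:10? ✓; end 17:00 <= 21:10? ✓; start 10:20 >= 22:20? ✗ → no.
load_test: end 19:05 > 08:10? ✓; end 19:05 <= 21:10? ✓; start 17:50 >= 22:20? ✗ → no.
lunch: end 11:00 > 08:10? ✓; end 11:00 <= 21:10? ✓; start 06:35 >= 22:20? ✗ → no.
planning: end 12:15 > 08:10? ✓; end 12:15 <= 21:10? ✓; start 08:20 >= 22:20? ✗ → no.
rehearsal: end 17:20 > 08:10? ✓; end 17:20 <= 21:10? ✓; start 14:55 >= 22:20? ✗ → no.
snapshot: end 18:45 > 08:10? ✓; end 18:45 <= 21:10? ✓; start 15:15 >= 22:20? ✗ → no.
sync_call: end 15:10 > 08:10? ✓; end 15:10 <= 21:10? ✓; start 08:20 >= 22:20? ✗ → no.
Result: none.

none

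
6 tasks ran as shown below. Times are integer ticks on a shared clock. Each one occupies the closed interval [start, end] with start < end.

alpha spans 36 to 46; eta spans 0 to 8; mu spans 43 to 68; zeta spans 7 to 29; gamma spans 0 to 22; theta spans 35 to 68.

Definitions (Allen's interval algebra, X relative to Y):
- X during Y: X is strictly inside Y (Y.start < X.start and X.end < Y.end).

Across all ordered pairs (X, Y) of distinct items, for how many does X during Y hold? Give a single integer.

1

Checking all 30 ordered pairs for relation 'during'; matching pairs in alphabetical order:
(alpha, theta): alpha during theta ✓
Count: 1.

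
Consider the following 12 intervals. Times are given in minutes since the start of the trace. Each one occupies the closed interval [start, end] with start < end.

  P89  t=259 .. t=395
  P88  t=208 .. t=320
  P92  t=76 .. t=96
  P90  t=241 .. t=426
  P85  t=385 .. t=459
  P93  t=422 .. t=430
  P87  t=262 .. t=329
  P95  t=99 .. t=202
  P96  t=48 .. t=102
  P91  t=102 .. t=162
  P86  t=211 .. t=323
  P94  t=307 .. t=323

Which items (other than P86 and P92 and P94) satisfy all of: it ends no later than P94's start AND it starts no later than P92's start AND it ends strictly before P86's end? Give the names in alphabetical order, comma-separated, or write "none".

P96

Conditions: its end is no later than P94's start (X.end <= t=307) AND its start is no later than P92's start (X.start <= t=76) AND its end is strictly before P86's end (X.end < t=323).
P85: end t=459 <= t=307? ✗; start t=385 <= t=76? ✗; end t=459 < t=323? ✗ → no.
P87: end t=329 <= t=307? ✗; start t=262 <= t=76? ✗; end t=329 < t=323? ✗ → no.
P88: end t=320 <= t=307? ✗; start t=208 <= t=76? ✗; end t=320 < t=323? ✓ → no.
P89: end t=395 <= t=307? ✗; start t=259 <= t=76? ✗; end t=395 < t=323? ✗ → no.
P90: end t=426 <= t=307? ✗; start t=241 <= t=76? ✗; end t=426 < t=323? ✗ → no.
P91: end t=162 <= t=307? ✓; start t=102 <= t=76? ✗; end t=162 < t=323? ✓ → no.
P93: end t=430 <= t=307? ✗; start t=422 <= t=76? ✗; end t=430 < t=323? ✗ → no.
P95: end t=202 <= t=307? ✓; start t=99 <= t=76? ✗; end t=202 < t=323? ✓ → no.
P96: end t=102 <= t=307? ✓; start t=48 <= t=76? ✓; end t=102 < t=323? ✓ → yes.
Result: P96.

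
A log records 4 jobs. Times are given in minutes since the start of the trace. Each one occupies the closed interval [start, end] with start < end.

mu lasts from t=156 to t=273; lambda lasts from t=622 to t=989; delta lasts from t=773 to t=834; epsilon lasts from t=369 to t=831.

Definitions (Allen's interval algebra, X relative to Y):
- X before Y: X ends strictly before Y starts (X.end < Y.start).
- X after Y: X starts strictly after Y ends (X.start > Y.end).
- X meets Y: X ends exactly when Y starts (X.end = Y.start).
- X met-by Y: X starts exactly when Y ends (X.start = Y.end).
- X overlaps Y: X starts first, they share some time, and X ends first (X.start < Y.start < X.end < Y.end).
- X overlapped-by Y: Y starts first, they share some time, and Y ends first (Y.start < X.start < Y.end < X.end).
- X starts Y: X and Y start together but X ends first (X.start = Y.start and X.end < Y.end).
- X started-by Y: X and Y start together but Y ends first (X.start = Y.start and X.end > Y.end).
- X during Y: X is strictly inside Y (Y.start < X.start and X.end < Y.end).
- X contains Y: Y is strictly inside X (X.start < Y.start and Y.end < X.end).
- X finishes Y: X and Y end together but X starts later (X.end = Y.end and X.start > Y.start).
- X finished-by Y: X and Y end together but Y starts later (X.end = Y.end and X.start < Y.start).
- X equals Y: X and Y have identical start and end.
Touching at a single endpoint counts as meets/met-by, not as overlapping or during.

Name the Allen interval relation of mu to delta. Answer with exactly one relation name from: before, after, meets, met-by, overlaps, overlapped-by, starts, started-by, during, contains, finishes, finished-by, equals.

before

mu = [t=156, t=273]; delta = [t=773, t=834].
Compare endpoints: mu.start < delta.start, mu.start < delta.end, mu.end < delta.start, mu.end < delta.end.
That pattern is 'before'.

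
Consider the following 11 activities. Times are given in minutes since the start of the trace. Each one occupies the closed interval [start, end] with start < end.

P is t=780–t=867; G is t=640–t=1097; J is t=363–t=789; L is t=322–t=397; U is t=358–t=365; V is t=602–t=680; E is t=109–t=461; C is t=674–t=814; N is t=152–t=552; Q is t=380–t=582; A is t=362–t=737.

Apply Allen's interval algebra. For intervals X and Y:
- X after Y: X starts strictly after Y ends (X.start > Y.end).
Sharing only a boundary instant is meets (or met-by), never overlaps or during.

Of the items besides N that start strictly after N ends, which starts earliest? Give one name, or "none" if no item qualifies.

V

Target N = [t=152, t=552].
A [t=362, t=737] → overlapped-by → excluded.
C [t=674, t=814] → after → candidate.
E [t=109, t=461] → overlaps → excluded.
G [t=640, t=1097] → after → candidate.
J [t=363, t=789] → overlapped-by → excluded.
L [t=322, t=397] → during → excluded.
P [t=780, t=867] → after → candidate.
Q [t=380, t=582] → overlapped-by → excluded.
U [t=358, t=365] → during → excluded.
V [t=602, t=680] → after → candidate.
Among candidates, earliest start is t=602 → V.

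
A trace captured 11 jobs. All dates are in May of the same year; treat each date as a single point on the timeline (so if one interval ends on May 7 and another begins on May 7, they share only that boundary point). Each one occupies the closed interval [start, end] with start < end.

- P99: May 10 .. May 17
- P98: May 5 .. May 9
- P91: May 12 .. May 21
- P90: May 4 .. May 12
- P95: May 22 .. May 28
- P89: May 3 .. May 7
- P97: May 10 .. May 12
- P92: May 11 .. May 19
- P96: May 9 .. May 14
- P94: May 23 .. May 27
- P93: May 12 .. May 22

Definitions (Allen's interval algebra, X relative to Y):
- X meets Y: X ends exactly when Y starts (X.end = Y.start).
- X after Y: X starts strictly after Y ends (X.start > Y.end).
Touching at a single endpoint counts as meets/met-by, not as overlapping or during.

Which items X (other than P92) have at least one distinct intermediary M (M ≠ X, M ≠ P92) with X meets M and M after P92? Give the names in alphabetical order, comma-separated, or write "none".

P93

Target P92 = [May 11, May 19].
Intermediaries M with M after P92: P94, P95.
Via P94 — items with X meets P94: none.
Via P95 — items with X meets P95: P93.
Union: P93.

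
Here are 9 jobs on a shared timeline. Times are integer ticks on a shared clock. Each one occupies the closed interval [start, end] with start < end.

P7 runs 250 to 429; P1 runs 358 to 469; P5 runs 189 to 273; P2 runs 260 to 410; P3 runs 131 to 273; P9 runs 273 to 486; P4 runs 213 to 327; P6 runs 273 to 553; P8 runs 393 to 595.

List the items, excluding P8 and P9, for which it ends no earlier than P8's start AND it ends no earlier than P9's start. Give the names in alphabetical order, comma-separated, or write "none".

P1, P2, P6, P7

Conditions: its end is no earlier than P8's start (X.end >= 393) AND its end is no earlier than P9's start (X.end >= 273).
P1: end 469 >= 393? ✓; end 469 >= 273? ✓ → yes.
P2: end 410 >= 393? ✓; end 410 >= 273? ✓ → yes.
P3: end 273 >= 393? ✗; end 273 >= 273? ✓ → no.
P4: end 327 >= 393? ✗; end 327 >= 273? ✓ → no.
P5: end 273 >= 393? ✗; end 273 >= 273? ✓ → no.
P6: end 553 >= 393? ✓; end 553 >= 273? ✓ → yes.
P7: end 429 >= 393? ✓; end 429 >= 273? ✓ → yes.
Result: P1, P2, P6, P7.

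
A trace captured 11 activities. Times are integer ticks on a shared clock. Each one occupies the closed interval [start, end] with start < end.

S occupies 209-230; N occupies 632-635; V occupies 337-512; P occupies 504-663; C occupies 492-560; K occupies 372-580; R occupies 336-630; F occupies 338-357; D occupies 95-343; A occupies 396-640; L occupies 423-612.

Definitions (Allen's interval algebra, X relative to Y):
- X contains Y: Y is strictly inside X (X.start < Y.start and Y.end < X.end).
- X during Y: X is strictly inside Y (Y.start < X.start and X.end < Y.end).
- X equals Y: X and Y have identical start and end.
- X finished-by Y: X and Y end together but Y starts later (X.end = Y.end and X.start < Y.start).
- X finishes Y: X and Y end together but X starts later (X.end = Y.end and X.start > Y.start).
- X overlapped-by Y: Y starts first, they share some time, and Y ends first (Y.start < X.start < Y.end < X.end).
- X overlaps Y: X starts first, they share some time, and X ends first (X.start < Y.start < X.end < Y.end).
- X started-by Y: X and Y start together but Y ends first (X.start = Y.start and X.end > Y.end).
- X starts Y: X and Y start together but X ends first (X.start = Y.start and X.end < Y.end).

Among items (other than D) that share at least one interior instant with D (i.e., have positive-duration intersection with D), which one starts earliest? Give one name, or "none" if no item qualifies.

S

Target D = [95, 343].
A [396, 640] → after → excluded.
C [492, 560] → after → excluded.
F [338, 357] → overlapped-by → candidate.
K [372, 580] → after → excluded.
L [423, 612] → after → excluded.
N [632, 635] → after → excluded.
P [504, 663] → after → excluded.
R [336, 630] → overlapped-by → candidate.
S [209, 230] → during → candidate.
V [337, 512] → overlapped-by → candidate.
Among candidates, earliest start is 209 → S.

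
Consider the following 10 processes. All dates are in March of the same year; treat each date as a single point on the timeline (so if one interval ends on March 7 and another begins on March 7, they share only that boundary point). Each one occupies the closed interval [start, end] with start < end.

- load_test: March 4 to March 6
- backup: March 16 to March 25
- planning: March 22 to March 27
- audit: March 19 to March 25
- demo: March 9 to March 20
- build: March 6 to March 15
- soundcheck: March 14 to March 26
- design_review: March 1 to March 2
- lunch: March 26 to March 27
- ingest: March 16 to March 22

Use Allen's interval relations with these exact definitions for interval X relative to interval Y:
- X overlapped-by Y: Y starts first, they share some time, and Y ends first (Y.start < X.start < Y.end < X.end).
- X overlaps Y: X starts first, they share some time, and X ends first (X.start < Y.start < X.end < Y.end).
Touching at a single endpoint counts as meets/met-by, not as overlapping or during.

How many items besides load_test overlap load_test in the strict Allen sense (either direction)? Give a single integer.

Target load_test = [March 4, March 6].
audit [March 19, March 25] → after → no.
backup [March 16, March 25] → after → no.
build [March 6, March 15] → met-by → no.
demo [March 9, March 20] → after → no.
design_review [March 1, March 2] → before → no.
ingest [March 16, March 22] → after → no.
lunch [March 26, March 27] → after → no.
planning [March 22, March 27] → after → no.
soundcheck [March 14, March 26] → after → no.
Total: 0.

0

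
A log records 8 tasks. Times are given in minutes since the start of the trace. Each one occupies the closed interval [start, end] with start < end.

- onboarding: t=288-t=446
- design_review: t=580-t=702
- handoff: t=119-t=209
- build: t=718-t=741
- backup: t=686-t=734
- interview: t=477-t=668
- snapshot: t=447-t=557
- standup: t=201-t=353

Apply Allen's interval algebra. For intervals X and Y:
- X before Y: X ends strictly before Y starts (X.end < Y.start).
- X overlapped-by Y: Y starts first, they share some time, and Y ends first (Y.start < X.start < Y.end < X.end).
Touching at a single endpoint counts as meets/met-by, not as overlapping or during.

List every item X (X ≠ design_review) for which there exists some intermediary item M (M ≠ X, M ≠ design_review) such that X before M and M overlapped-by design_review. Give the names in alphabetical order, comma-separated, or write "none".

Target design_review = [t=580, t=702].
Intermediaries M with M overlapped-by design_review: backup.
Via backup — items with X before backup: handoff, interview, onboarding, snapshot, standup.
Union: handoff, interview, onboarding, snapshot, standup.

handoff, interview, onboarding, snapshot, standup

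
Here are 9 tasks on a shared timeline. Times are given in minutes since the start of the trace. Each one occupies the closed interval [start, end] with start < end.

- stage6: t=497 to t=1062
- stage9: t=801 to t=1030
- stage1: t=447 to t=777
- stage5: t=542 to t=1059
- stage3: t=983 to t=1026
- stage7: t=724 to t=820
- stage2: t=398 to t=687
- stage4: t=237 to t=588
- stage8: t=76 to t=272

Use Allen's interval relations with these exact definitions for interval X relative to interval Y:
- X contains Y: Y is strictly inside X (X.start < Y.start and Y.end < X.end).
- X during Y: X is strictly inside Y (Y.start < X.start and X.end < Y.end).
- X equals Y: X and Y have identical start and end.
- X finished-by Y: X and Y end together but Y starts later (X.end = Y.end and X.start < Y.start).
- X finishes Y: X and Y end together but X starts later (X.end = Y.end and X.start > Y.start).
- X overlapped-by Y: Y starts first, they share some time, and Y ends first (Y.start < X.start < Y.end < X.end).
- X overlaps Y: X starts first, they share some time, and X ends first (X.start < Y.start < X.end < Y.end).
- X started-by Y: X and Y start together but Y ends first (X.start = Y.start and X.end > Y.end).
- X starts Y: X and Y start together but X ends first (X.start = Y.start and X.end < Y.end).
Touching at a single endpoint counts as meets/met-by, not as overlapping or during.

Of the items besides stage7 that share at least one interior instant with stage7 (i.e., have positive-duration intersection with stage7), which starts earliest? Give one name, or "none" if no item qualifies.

Target stage7 = [t=724, t=820].
stage1 [t=447, t=777] → overlaps → candidate.
stage2 [t=398, t=687] → before → excluded.
stage3 [t=983, t=1026] → after → excluded.
stage4 [t=237, t=588] → before → excluded.
stage5 [t=542, t=1059] → contains → candidate.
stage6 [t=497, t=1062] → contains → candidate.
stage8 [t=76, t=272] → before → excluded.
stage9 [t=801, t=1030] → overlapped-by → candidate.
Among candidates, earliest start is t=447 → stage1.

stage1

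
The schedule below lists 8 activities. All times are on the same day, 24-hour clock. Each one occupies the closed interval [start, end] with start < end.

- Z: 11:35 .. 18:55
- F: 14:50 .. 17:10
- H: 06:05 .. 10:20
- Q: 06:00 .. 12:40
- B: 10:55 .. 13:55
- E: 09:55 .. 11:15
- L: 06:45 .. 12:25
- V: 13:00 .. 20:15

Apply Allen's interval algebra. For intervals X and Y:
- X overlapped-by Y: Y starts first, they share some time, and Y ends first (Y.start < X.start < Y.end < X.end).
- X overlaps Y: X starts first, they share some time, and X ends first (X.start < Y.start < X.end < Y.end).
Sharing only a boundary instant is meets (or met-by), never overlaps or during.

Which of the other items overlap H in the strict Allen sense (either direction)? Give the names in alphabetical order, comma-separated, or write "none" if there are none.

E, L

Target H = [06:05, 10:20].
B [10:55, 13:55] → after → no.
E [09:55, 11:15] → overlapped-by → yes.
F [14:50, 17:10] → after → no.
L [06:45, 12:25] → overlapped-by → yes.
Q [06:00, 12:40] → contains → no.
V [13:00, 20:15] → after → no.
Z [11:35, 18:55] → after → no.
Result: E, L.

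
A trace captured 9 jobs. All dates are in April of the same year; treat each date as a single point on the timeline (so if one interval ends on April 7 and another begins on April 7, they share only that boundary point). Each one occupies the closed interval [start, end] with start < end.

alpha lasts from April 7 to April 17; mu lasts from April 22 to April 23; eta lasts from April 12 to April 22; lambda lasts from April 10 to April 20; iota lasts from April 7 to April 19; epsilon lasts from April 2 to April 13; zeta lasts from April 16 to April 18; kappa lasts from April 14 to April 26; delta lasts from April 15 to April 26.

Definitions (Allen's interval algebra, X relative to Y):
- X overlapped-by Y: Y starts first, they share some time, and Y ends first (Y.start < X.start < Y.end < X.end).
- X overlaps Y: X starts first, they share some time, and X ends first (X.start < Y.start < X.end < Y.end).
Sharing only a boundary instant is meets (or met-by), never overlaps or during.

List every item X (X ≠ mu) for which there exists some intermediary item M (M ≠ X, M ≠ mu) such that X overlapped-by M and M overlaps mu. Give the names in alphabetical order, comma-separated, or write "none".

none

Target mu = [April 22, April 23].
Intermediaries M with M overlaps mu: none.
Union: none.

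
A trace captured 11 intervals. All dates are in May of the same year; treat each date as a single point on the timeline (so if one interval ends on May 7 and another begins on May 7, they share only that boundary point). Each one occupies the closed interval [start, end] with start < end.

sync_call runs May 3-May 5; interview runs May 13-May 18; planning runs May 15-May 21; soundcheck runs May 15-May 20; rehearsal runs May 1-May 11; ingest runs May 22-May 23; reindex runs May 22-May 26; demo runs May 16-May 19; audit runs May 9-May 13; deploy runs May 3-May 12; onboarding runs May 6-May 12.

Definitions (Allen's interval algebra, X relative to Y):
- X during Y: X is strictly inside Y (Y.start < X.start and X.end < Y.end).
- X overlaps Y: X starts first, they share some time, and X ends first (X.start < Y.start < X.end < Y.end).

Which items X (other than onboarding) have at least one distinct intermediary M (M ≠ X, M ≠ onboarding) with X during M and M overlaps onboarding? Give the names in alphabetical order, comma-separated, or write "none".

Target onboarding = [May 6, May 12].
Intermediaries M with M overlaps onboarding: rehearsal.
Via rehearsal — items with X during rehearsal: sync_call.
Union: sync_call.

sync_call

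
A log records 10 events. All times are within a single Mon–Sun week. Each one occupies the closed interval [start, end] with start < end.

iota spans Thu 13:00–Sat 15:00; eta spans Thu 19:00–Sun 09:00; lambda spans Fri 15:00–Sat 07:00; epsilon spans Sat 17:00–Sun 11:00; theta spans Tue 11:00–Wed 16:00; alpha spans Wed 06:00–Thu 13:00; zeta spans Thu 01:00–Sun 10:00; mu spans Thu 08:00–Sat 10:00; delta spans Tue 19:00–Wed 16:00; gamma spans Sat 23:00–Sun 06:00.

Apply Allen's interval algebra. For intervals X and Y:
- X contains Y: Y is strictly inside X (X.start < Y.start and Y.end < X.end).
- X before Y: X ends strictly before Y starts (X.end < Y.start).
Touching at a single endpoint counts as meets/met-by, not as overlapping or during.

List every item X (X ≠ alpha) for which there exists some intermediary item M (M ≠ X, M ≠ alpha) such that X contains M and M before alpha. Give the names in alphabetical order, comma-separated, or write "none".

none

Target alpha = [Wed 06:00, Thu 13:00].
Intermediaries M with M before alpha: none.
Union: none.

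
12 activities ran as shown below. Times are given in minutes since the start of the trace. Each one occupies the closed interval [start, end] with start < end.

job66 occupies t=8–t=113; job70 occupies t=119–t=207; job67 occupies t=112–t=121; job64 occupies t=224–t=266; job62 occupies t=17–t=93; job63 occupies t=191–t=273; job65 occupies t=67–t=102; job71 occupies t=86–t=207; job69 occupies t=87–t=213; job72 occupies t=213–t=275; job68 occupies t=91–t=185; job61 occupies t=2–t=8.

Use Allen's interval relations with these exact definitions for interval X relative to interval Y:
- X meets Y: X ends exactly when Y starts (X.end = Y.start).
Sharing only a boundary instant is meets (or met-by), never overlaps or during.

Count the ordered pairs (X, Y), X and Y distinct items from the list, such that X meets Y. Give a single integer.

Checking all 132 ordered pairs for relation 'meets'; matching pairs in alphabetical order:
(job61, job66): job61 meets job66 ✓
(job69, job72): job69 meets job72 ✓
Count: 2.

2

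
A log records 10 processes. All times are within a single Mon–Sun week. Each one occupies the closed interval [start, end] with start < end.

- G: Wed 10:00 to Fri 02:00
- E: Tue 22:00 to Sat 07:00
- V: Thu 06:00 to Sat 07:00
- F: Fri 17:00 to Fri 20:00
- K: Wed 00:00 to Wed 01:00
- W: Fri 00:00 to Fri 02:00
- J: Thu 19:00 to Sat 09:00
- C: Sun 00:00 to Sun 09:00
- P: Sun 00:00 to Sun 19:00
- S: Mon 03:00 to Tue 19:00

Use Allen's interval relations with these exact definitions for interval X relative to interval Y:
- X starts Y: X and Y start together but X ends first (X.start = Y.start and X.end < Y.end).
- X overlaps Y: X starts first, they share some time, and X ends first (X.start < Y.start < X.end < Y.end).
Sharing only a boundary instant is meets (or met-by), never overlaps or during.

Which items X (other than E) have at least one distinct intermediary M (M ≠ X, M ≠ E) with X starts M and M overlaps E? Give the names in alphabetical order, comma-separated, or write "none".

none

Target E = [Tue 22:00, Sat 07:00].
Intermediaries M with M overlaps E: none.
Union: none.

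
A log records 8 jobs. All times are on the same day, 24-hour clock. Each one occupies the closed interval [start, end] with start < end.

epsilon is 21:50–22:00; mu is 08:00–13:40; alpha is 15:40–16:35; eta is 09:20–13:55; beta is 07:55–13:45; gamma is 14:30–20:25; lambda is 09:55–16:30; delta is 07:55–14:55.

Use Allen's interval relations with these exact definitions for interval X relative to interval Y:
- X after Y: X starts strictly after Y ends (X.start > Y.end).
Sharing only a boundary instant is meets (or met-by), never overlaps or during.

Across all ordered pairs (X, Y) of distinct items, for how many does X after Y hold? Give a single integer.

Checking all 56 ordered pairs for relation 'after'; matching pairs in alphabetical order:
(alpha, beta): alpha after beta ✓
(alpha, delta): alpha after delta ✓
(alpha, eta): alpha after eta ✓
(alpha, mu): alpha after mu ✓
(epsilon, alpha): epsilon after alpha ✓
(epsilon, beta): epsilon after beta ✓
(epsilon, delta): epsilon after delta ✓
(epsilon, eta): epsilon after eta ✓
(epsilon, gamma): epsilon after gamma ✓
(epsilon, lambda): epsilon after lambda ✓
(epsilon, mu): epsilon after mu ✓
(gamma, beta): gamma after beta ✓
(gamma, eta): gamma after eta ✓
(gamma, mu): gamma after mu ✓
Count: 14.

14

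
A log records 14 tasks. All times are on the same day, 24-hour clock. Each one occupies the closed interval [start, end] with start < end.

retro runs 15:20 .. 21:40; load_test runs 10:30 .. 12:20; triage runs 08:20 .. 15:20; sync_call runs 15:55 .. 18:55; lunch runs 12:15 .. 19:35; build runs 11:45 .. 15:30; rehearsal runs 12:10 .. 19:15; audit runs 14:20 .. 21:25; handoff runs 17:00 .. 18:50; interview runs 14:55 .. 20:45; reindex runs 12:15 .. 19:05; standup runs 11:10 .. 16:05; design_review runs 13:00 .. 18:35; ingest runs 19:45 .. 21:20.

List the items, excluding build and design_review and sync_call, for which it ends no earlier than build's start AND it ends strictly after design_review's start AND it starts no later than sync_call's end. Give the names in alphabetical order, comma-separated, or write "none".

Conditions: its end is no earlier than build's start (X.end >= 11:45) AND its end is strictly after design_review's start (X.end > 13:00) AND its start is no later than sync_call's end (X.start <= 18:55).
audit: end 21:25 >= 11:45? ✓; end 21:25 > 13:00? ✓; start 14:20 <= 18:55? ✓ → yes.
handoff: end 18:50 >= 11:45? ✓; end 18:50 > 13:00? ✓; start 17:00 <= 18:55? ✓ → yes.
ingest: end 21:20 >= 11:45? ✓; end 21:20 > 13:00? ✓; start 19:45 <= 18:55? ✗ → no.
interview: end 20:45 >= 11:45? ✓; end 20:45 > 13:00? ✓; start 14:55 <= 18:55? ✓ → yes.
load_test: end 12:20 >= 11:45? ✓; end 12:20 > 13:00? ✗; start 10:30 <= 18:55? ✓ → no.
lunch: end 19:35 >= 11:45? ✓; end 19:35 > 13:00? ✓; start 12:15 <= 18:55? ✓ → yes.
rehearsal: end 19:15 >= 11:45? ✓; end 19:15 > 13:00? ✓; start 12:10 <= 18:55? ✓ → yes.
reindex: end 19:05 >= 11:45? ✓; end 19:05 > 13:00? ✓; start 12:15 <= 18:55? ✓ → yes.
retro: end 21:40 >= 11:45? ✓; end 21:40 > 13:00? ✓; start 15:20 <= 18:55? ✓ → yes.
standup: end 16:05 >= 11:45? ✓; end 16:05 > 13:00? ✓; start 11:10 <= 18:55? ✓ → yes.
triage: end 15:20 >= 11:45? ✓; end 15:20 > 13:00? ✓; start 08:20 <= 18:55? ✓ → yes.
Result: audit, handoff, interview, lunch, rehearsal, reindex, retro, standup, triage.

audit, handoff, interview, lunch, rehearsal, reindex, retro, standup, triage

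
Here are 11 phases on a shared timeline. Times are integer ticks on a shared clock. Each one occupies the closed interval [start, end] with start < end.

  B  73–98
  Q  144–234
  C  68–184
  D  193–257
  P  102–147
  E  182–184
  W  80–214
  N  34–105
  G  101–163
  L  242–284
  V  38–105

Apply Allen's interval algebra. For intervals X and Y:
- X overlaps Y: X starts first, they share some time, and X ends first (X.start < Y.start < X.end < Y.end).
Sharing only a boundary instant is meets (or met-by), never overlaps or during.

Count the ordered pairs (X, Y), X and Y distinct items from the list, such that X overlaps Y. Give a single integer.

Checking all 110 ordered pairs for relation 'overlaps'; matching pairs in alphabetical order:
(B, W): B overlaps W ✓
(C, Q): C overlaps Q ✓
(C, W): C overlaps W ✓
(D, L): D overlaps L ✓
(G, Q): G overlaps Q ✓
(N, C): N overlaps C ✓
(N, G): N overlaps G ✓
(N, P): N overlaps P ✓
(N, W): N overlaps W ✓
(P, Q): P overlaps Q ✓
(Q, D): Q overlaps D ✓
(V, C): V overlaps C ✓
(V, G): V overlaps G ✓
(V, P): V overlaps P ✓
(V, W): V overlaps W ✓
(W, D): W overlaps D ✓
(W, Q): W overlaps Q ✓
Count: 17.

17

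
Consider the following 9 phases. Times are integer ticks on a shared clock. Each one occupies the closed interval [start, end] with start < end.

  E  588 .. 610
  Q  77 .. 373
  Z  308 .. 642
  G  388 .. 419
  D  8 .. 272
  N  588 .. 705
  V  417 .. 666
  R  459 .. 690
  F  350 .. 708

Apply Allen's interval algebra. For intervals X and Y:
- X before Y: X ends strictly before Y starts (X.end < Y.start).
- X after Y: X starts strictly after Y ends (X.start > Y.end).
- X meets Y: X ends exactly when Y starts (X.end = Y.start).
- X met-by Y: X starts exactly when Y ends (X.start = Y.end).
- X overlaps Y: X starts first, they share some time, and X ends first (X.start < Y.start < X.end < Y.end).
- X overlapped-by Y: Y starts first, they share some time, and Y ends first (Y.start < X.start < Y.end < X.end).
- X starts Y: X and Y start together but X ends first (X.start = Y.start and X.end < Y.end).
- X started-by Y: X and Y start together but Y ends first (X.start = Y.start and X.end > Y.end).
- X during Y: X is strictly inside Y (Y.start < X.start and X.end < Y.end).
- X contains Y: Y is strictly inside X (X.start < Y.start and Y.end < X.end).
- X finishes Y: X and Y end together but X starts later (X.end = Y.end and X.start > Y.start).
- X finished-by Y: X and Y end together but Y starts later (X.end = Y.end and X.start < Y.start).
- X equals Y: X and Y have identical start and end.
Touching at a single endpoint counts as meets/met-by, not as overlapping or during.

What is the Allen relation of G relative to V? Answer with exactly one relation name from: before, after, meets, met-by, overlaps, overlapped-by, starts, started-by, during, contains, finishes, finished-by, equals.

G = [388, 419]; V = [417, 666].
Compare endpoints: G.start < V.start, G.start < V.end, G.end > V.start, G.end < V.end.
That pattern is 'overlaps'.

overlaps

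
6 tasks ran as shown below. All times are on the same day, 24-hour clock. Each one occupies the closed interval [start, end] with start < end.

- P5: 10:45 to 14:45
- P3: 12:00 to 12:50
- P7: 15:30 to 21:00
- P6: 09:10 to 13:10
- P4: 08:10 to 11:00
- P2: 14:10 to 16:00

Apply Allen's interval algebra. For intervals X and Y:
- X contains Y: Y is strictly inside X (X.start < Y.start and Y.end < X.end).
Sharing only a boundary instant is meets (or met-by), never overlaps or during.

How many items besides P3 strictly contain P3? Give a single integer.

Target P3 = [12:00, 12:50].
P2 [14:10, 16:00] → after → no.
P4 [08:10, 11:00] → before → no.
P5 [10:45, 14:45] → contains → counts.
P6 [09:10, 13:10] → contains → counts.
P7 [15:30, 21:00] → after → no.
Total: 2.

2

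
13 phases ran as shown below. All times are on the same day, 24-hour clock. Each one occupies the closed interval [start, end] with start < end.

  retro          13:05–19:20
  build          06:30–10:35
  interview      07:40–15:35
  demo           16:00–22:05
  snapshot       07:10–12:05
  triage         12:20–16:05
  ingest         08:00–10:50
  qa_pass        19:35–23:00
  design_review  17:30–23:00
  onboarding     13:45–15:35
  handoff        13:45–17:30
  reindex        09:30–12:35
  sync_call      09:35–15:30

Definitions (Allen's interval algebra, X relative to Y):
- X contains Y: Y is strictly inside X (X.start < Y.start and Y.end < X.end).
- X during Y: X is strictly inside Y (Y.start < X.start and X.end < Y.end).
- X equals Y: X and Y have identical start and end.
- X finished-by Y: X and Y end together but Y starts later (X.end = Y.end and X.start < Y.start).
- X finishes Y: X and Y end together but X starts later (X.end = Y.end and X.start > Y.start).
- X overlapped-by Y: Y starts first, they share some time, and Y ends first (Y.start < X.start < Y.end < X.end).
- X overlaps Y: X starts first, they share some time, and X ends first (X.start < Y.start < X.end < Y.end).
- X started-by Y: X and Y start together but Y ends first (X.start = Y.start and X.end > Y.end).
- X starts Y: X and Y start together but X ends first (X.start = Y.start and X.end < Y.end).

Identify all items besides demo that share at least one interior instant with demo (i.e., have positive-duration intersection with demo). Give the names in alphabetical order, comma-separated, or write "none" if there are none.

Target demo = [16:00, 22:05].
build [06:30, 10:35] → before → no.
design_review [17:30, 23:00] → overlapped-by → yes.
handoff [13:45, 17:30] → overlaps → yes.
ingest [08:00, 10:50] → before → no.
interview [07:40, 15:35] → before → no.
onboarding [13:45, 15:35] → before → no.
qa_pass [19:35, 23:00] → overlapped-by → yes.
reindex [09:30, 12:35] → before → no.
retro [13:05, 19:20] → overlaps → yes.
snapshot [07:10, 12:05] → before → no.
sync_call [09:35, 15:30] → before → no.
triage [12:20, 16:05] → overlaps → yes.
Result: design_review, handoff, qa_pass, retro, triage.

design_review, handoff, qa_pass, retro, triage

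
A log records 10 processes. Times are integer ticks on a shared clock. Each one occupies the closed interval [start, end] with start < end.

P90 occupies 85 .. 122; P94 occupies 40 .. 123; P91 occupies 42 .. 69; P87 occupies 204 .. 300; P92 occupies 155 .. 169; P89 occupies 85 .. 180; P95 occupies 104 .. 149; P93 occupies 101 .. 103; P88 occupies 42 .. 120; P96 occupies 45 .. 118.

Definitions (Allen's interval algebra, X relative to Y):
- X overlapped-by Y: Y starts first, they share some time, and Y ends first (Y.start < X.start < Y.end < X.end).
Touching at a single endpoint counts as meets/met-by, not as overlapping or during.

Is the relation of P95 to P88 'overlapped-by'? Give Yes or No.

Yes

P95 = [104, 149], P88 = [42, 120].
Actual relation of P95 to P88: overlapped-by.
Asked whether 'overlapped-by' holds → Yes.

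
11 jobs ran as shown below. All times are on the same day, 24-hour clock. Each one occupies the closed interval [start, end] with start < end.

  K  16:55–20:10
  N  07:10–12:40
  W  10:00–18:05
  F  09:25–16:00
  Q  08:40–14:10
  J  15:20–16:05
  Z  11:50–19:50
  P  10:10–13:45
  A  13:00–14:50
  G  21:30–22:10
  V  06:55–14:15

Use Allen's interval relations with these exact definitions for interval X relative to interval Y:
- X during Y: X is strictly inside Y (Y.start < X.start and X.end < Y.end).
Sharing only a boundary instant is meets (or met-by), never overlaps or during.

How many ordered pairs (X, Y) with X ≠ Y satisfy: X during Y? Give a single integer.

11

Checking all 110 ordered pairs for relation 'during'; matching pairs in alphabetical order:
(A, F): A during F ✓
(A, W): A during W ✓
(A, Z): A during Z ✓
(J, W): J during W ✓
(J, Z): J during Z ✓
(N, V): N during V ✓
(P, F): P during F ✓
(P, Q): P during Q ✓
(P, V): P during V ✓
(P, W): P during W ✓
(Q, V): Q during V ✓
Count: 11.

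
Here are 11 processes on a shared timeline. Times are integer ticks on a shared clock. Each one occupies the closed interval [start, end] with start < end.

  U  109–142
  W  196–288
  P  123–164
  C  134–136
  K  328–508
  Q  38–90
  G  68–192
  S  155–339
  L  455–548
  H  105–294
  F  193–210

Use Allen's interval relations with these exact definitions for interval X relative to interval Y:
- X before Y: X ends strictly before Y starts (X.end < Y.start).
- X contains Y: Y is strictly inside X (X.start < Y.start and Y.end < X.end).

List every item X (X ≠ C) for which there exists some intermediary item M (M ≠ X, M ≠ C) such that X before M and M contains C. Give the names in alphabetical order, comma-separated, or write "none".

Target C = [134, 136].
Intermediaries M with M contains C: G, H, P, U.
Via G — items with X before G: none.
Via H — items with X before H: Q.
Via P — items with X before P: Q.
Via U — items with X before U: Q.
Union: Q.

Q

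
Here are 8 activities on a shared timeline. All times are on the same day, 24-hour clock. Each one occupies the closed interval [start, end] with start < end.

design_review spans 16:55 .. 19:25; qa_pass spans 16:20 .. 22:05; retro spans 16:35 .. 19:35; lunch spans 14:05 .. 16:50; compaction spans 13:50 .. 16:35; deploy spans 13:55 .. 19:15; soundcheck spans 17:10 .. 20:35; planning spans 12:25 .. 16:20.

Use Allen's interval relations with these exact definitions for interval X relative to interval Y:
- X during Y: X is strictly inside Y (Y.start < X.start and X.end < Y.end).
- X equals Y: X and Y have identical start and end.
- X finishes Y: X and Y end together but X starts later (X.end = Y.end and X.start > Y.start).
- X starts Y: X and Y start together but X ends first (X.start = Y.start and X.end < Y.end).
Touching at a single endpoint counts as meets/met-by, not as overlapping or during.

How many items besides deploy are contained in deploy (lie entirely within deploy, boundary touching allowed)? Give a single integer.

1

Target deploy = [13:55, 19:15].
compaction [13:50, 16:35] → overlaps → no.
design_review [16:55, 19:25] → overlapped-by → no.
lunch [14:05, 16:50] → during → counts.
planning [12:25, 16:20] → overlaps → no.
qa_pass [16:20, 22:05] → overlapped-by → no.
retro [16:35, 19:35] → overlapped-by → no.
soundcheck [17:10, 20:35] → overlapped-by → no.
Total: 1.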